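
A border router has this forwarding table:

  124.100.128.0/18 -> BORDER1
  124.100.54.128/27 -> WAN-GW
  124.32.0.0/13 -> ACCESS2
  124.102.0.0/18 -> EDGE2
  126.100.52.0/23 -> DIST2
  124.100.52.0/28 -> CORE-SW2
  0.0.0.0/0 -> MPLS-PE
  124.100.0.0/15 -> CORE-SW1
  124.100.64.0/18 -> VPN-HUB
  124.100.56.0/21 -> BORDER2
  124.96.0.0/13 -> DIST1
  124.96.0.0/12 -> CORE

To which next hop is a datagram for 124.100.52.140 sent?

Routes whose prefix contains 124.100.52.140:
  0.0.0.0/0 (default, matches everything) -> MPLS-PE
  124.96.0.0/12 (124.96.0.0 - 124.111.255.255) -> CORE
  124.96.0.0/13 (124.96.0.0 - 124.103.255.255) -> DIST1
  124.100.0.0/15 (124.100.0.0 - 124.101.255.255) -> CORE-SW1
More-specific entries that do NOT match:
  124.100.52.0/28 (124.100.52.0 - 124.100.52.15) does not contain 124.100.52.140
  124.100.54.128/27 (124.100.54.128 - 124.100.54.159) does not contain 124.100.52.140
  126.100.52.0/23 (126.100.52.0 - 126.100.53.255) does not contain 124.100.52.140
  124.100.56.0/21 (124.100.56.0 - 124.100.63.255) does not contain 124.100.52.140
  124.100.128.0/18 (124.100.128.0 - 124.100.191.255) does not contain 124.100.52.140
  124.102.0.0/18 (124.102.0.0 - 124.102.63.255) does not contain 124.100.52.140
  124.100.64.0/18 (124.100.64.0 - 124.100.127.255) does not contain 124.100.52.140
Longest matching prefix is /15 -> next hop CORE-SW1.

CORE-SW1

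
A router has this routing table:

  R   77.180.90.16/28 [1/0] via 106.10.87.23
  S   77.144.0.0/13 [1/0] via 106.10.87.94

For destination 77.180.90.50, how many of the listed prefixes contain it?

0

No listed prefix contains 77.180.90.50.
Total matching entries: 0.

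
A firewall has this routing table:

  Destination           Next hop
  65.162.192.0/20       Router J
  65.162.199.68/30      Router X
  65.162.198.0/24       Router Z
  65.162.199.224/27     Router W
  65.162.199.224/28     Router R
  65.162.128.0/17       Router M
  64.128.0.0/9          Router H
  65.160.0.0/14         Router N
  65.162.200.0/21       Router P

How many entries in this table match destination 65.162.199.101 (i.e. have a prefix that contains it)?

3

Prefixes containing 65.162.199.101:
  65.160.0.0/14 (65.160.0.0 - 65.163.255.255)
  65.162.128.0/17 (65.162.128.0 - 65.162.255.255)
  65.162.192.0/20 (65.162.192.0 - 65.162.207.255)
Total matching entries: 3.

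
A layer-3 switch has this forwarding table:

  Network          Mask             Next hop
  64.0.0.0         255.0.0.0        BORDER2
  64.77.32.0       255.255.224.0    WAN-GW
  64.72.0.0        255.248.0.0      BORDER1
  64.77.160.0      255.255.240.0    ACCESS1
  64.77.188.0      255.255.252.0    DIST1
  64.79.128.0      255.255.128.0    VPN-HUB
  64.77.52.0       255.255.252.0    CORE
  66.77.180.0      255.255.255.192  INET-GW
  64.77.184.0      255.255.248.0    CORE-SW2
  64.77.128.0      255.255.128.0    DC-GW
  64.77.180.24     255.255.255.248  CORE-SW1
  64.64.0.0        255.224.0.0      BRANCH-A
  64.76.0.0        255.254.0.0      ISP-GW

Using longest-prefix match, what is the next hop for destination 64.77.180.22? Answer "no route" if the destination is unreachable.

Routes whose prefix contains 64.77.180.22:
  64.0.0.0/8 (64.0.0.0 - 64.255.255.255) -> BORDER2
  64.64.0.0/11 (64.64.0.0 - 64.95.255.255) -> BRANCH-A
  64.72.0.0/13 (64.72.0.0 - 64.79.255.255) -> BORDER1
  64.76.0.0/15 (64.76.0.0 - 64.77.255.255) -> ISP-GW
  64.77.128.0/17 (64.77.128.0 - 64.77.255.255) -> DC-GW
More-specific entries that do NOT match:
  64.77.180.24/29 (64.77.180.24 - 64.77.180.31) does not contain 64.77.180.22
  66.77.180.0/26 (66.77.180.0 - 66.77.180.63) does not contain 64.77.180.22
  64.77.188.0/22 (64.77.188.0 - 64.77.191.255) does not contain 64.77.180.22
  64.77.52.0/22 (64.77.52.0 - 64.77.55.255) does not contain 64.77.180.22
  64.77.184.0/21 (64.77.184.0 - 64.77.191.255) does not contain 64.77.180.22
  64.77.160.0/20 (64.77.160.0 - 64.77.175.255) does not contain 64.77.180.22
  64.77.32.0/19 (64.77.32.0 - 64.77.63.255) does not contain 64.77.180.22
Longest matching prefix is /17 -> next hop DC-GW.

DC-GW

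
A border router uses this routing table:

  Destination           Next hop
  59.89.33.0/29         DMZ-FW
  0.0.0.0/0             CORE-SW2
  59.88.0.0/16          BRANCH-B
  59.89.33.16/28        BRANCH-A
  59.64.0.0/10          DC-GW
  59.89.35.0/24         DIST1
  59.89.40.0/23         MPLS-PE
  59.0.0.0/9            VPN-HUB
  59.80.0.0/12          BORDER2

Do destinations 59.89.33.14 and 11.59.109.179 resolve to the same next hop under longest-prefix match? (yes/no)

59.89.33.14: longest match 59.80.0.0/12 -> BORDER2
11.59.109.179: longest match 0.0.0.0/0 -> CORE-SW2

no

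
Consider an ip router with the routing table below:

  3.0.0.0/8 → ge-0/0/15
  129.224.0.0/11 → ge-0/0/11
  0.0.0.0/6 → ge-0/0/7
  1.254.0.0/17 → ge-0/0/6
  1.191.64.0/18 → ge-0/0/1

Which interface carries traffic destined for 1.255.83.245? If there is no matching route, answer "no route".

ge-0/0/7

Routes whose prefix contains 1.255.83.245:
  0.0.0.0/6 (0.0.0.0 - 3.255.255.255) -> ge-0/0/7
More-specific entries that do NOT match:
  1.191.64.0/18 (1.191.64.0 - 1.191.127.255) does not contain 1.255.83.245
  1.254.0.0/17 (1.254.0.0 - 1.254.127.255) does not contain 1.255.83.245
  129.224.0.0/11 (129.224.0.0 - 129.255.255.255) does not contain 1.255.83.245
  3.0.0.0/8 (3.0.0.0 - 3.255.255.255) does not contain 1.255.83.245
Longest matching prefix is /6 -> interface ge-0/0/7.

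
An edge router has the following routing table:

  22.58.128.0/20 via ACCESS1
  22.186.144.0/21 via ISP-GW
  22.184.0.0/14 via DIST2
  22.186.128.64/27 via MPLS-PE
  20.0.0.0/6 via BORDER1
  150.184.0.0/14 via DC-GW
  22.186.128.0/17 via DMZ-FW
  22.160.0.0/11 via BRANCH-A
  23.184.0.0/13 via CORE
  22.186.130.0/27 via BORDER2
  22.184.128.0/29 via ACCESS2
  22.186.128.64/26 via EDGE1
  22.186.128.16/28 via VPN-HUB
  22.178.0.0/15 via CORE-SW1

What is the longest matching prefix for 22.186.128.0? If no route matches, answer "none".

22.186.128.0/17

Entries matching 22.186.128.0:
  20.0.0.0/6 (20.0.0.0 - 23.255.255.255)
  22.160.0.0/11 (22.160.0.0 - 22.191.255.255)
  22.184.0.0/14 (22.184.0.0 - 22.187.255.255)
  22.186.128.0/17 (22.186.128.0 - 22.186.255.255)
Most specific is 22.186.128.0/17.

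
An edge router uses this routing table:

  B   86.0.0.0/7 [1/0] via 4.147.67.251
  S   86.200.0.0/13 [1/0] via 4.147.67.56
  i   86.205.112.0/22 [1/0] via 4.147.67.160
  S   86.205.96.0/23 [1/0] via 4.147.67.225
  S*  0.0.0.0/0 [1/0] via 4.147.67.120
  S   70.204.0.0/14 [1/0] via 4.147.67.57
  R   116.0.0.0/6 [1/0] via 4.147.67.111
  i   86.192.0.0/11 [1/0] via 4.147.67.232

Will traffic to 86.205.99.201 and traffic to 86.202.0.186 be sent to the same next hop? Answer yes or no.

yes

86.205.99.201: longest match 86.200.0.0/13 -> 4.147.67.56
86.202.0.186: longest match 86.200.0.0/13 -> 4.147.67.56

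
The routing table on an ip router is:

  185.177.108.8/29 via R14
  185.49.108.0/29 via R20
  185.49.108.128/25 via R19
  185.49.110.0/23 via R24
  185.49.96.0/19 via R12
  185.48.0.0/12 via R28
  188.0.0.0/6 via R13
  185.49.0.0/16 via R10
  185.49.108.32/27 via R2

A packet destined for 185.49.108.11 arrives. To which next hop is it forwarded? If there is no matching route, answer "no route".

R12

Routes whose prefix contains 185.49.108.11:
  185.48.0.0/12 (185.48.0.0 - 185.63.255.255) -> R28
  185.49.0.0/16 (185.49.0.0 - 185.49.255.255) -> R10
  185.49.96.0/19 (185.49.96.0 - 185.49.127.255) -> R12
More-specific entries that do NOT match:
  185.177.108.8/29 (185.177.108.8 - 185.177.108.15) does not contain 185.49.108.11
  185.49.108.0/29 (185.49.108.0 - 185.49.108.7) does not contain 185.49.108.11
  185.49.108.32/27 (185.49.108.32 - 185.49.108.63) does not contain 185.49.108.11
  185.49.108.128/25 (185.49.108.128 - 185.49.108.255) does not contain 185.49.108.11
  185.49.110.0/23 (185.49.110.0 - 185.49.111.255) does not contain 185.49.108.11
Longest matching prefix is /19 -> next hop R12.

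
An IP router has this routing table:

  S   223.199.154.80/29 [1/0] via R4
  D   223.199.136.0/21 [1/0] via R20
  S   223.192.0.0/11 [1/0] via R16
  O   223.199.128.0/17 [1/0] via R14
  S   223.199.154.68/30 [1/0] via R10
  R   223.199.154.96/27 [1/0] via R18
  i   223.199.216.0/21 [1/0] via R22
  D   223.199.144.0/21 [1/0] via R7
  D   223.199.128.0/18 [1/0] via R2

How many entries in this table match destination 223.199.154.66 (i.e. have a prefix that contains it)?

Prefixes containing 223.199.154.66:
  223.192.0.0/11 (223.192.0.0 - 223.223.255.255)
  223.199.128.0/17 (223.199.128.0 - 223.199.255.255)
  223.199.128.0/18 (223.199.128.0 - 223.199.191.255)
Total matching entries: 3.

3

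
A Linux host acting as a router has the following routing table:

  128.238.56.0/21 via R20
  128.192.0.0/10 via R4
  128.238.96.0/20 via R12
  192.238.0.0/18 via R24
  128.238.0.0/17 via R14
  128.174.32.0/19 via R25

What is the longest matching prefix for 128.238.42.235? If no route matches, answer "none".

Entries matching 128.238.42.235:
  128.192.0.0/10 (128.192.0.0 - 128.255.255.255)
  128.238.0.0/17 (128.238.0.0 - 128.238.127.255)
Most specific is 128.238.0.0/17.

128.238.0.0/17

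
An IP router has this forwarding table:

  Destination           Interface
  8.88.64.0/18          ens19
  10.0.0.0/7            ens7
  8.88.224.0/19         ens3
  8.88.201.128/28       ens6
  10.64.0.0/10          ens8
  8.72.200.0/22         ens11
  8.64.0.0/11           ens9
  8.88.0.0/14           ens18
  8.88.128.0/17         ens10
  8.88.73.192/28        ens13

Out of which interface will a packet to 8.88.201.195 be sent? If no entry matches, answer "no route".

ens10

Routes whose prefix contains 8.88.201.195:
  8.64.0.0/11 (8.64.0.0 - 8.95.255.255) -> ens9
  8.88.0.0/14 (8.88.0.0 - 8.91.255.255) -> ens18
  8.88.128.0/17 (8.88.128.0 - 8.88.255.255) -> ens10
More-specific entries that do NOT match:
  8.88.201.128/28 (8.88.201.128 - 8.88.201.143) does not contain 8.88.201.195
  8.88.73.192/28 (8.88.73.192 - 8.88.73.207) does not contain 8.88.201.195
  8.72.200.0/22 (8.72.200.0 - 8.72.203.255) does not contain 8.88.201.195
  8.88.224.0/19 (8.88.224.0 - 8.88.255.255) does not contain 8.88.201.195
  8.88.64.0/18 (8.88.64.0 - 8.88.127.255) does not contain 8.88.201.195
Longest matching prefix is /17 -> interface ens10.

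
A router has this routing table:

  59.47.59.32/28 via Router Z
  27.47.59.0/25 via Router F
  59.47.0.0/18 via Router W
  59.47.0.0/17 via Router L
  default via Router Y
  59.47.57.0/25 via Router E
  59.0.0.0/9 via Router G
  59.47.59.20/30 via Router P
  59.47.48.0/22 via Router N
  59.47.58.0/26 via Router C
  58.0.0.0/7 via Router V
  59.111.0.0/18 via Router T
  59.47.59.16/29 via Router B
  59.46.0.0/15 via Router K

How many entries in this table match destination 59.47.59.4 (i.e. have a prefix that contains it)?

Prefixes containing 59.47.59.4:
  0.0.0.0/0 (default, matches everything)
  58.0.0.0/7 (58.0.0.0 - 59.255.255.255)
  59.0.0.0/9 (59.0.0.0 - 59.127.255.255)
  59.46.0.0/15 (59.46.0.0 - 59.47.255.255)
  59.47.0.0/17 (59.47.0.0 - 59.47.127.255)
  59.47.0.0/18 (59.47.0.0 - 59.47.63.255)
Total matching entries: 6.

6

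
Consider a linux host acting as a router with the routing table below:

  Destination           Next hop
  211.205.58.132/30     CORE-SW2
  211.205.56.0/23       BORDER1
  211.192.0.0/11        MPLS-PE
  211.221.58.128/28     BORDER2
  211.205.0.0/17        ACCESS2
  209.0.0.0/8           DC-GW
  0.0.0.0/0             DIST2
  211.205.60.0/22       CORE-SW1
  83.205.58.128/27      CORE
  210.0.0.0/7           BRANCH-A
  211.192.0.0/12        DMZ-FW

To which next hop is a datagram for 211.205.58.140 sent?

Routes whose prefix contains 211.205.58.140:
  0.0.0.0/0 (default, matches everything) -> DIST2
  210.0.0.0/7 (210.0.0.0 - 211.255.255.255) -> BRANCH-A
  211.192.0.0/11 (211.192.0.0 - 211.223.255.255) -> MPLS-PE
  211.192.0.0/12 (211.192.0.0 - 211.207.255.255) -> DMZ-FW
  211.205.0.0/17 (211.205.0.0 - 211.205.127.255) -> ACCESS2
More-specific entries that do NOT match:
  211.205.58.132/30 (211.205.58.132 - 211.205.58.135) does not contain 211.205.58.140
  211.221.58.128/28 (211.221.58.128 - 211.221.58.143) does not contain 211.205.58.140
  83.205.58.128/27 (83.205.58.128 - 83.205.58.159) does not contain 211.205.58.140
  211.205.56.0/23 (211.205.56.0 - 211.205.57.255) does not contain 211.205.58.140
  211.205.60.0/22 (211.205.60.0 - 211.205.63.255) does not contain 211.205.58.140
Longest matching prefix is /17 -> next hop ACCESS2.

ACCESS2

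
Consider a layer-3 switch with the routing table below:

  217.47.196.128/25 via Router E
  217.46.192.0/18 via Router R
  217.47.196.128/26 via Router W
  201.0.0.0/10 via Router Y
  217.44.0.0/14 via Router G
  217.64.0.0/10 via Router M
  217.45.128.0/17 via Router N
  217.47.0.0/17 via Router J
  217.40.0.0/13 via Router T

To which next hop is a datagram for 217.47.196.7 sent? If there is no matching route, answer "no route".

Router G

Routes whose prefix contains 217.47.196.7:
  217.40.0.0/13 (217.40.0.0 - 217.47.255.255) -> Router T
  217.44.0.0/14 (217.44.0.0 - 217.47.255.255) -> Router G
More-specific entries that do NOT match:
  217.47.196.128/26 (217.47.196.128 - 217.47.196.191) does not contain 217.47.196.7
  217.47.196.128/25 (217.47.196.128 - 217.47.196.255) does not contain 217.47.196.7
  217.46.192.0/18 (217.46.192.0 - 217.46.255.255) does not contain 217.47.196.7
  217.45.128.0/17 (217.45.128.0 - 217.45.255.255) does not contain 217.47.196.7
  217.47.0.0/17 (217.47.0.0 - 217.47.127.255) does not contain 217.47.196.7
Longest matching prefix is /14 -> next hop Router G.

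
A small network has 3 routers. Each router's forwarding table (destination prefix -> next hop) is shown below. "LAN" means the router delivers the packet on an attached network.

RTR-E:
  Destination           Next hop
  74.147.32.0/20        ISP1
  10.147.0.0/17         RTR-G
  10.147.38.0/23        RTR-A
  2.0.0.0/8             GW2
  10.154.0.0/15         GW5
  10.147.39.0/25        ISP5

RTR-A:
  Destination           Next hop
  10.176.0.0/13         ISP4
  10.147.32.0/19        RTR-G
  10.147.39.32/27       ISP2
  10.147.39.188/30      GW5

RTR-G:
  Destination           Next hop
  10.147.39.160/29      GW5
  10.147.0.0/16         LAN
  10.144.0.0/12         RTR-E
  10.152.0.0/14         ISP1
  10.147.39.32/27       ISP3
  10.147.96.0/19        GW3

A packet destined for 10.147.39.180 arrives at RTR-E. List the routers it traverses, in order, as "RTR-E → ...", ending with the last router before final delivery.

RTR-E → RTR-A → RTR-G

At RTR-E: longest match for 10.147.39.180 is 10.147.38.0/23 -> RTR-A
At RTR-A: longest match for 10.147.39.180 is 10.147.32.0/19 -> RTR-G
At RTR-G: longest match for 10.147.39.180 is 10.147.0.0/16 -> LAN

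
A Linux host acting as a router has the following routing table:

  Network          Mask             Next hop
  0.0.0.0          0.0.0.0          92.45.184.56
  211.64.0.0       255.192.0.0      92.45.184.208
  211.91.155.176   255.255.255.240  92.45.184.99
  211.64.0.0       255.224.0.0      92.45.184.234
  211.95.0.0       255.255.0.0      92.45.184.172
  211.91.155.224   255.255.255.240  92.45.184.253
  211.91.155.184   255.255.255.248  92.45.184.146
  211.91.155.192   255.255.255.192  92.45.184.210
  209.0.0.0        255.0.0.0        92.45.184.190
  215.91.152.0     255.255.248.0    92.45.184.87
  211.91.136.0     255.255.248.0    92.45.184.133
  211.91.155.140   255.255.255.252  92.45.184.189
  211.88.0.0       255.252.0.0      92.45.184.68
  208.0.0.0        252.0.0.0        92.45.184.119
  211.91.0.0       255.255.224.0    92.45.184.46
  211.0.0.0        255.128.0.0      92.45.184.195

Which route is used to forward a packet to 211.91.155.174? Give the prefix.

Entries matching 211.91.155.174:
  0.0.0.0/0 (default, matches everything)
  208.0.0.0/6 (208.0.0.0 - 211.255.255.255)
  211.0.0.0/9 (211.0.0.0 - 211.127.255.255)
  211.64.0.0/10 (211.64.0.0 - 211.127.255.255)
  211.64.0.0/11 (211.64.0.0 - 211.95.255.255)
  211.88.0.0/14 (211.88.0.0 - 211.91.255.255)
Most specific is 211.88.0.0/14.

211.88.0.0/14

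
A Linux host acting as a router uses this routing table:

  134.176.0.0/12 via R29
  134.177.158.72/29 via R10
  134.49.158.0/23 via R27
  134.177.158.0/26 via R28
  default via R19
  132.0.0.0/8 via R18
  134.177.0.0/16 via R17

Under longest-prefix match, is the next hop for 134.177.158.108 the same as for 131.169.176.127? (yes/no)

no

134.177.158.108: longest match 134.177.0.0/16 -> R17
131.169.176.127: longest match 0.0.0.0/0 -> R19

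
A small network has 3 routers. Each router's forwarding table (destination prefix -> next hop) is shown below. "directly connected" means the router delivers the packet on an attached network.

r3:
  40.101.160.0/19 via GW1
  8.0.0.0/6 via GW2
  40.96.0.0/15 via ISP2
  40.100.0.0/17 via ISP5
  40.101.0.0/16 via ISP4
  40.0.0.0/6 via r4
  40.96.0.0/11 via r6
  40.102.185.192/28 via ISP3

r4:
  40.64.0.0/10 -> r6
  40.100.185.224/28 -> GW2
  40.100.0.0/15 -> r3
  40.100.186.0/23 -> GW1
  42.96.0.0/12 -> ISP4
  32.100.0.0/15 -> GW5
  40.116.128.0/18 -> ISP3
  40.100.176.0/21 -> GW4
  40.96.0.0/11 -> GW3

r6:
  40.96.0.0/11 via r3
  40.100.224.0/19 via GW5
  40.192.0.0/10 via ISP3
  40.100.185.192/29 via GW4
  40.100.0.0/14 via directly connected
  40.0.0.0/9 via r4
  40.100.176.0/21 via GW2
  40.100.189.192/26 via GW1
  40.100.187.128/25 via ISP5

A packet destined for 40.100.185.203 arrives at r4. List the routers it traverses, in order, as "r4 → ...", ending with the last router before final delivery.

r4 → r3 → r6

At r4: longest match for 40.100.185.203 is 40.100.0.0/15 -> r3
At r3: longest match for 40.100.185.203 is 40.96.0.0/11 -> r6
At r6: longest match for 40.100.185.203 is 40.100.0.0/14 -> directly connected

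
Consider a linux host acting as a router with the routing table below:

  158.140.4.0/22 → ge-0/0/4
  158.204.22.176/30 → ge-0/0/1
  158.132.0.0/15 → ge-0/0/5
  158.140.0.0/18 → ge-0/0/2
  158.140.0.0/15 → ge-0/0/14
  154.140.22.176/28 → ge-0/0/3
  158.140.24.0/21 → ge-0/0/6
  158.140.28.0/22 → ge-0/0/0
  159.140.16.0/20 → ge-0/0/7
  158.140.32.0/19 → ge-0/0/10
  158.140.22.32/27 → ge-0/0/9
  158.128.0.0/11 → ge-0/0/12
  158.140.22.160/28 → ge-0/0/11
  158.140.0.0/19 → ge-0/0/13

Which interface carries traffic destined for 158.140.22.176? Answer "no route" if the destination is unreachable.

ge-0/0/13

Routes whose prefix contains 158.140.22.176:
  158.128.0.0/11 (158.128.0.0 - 158.159.255.255) -> ge-0/0/12
  158.140.0.0/15 (158.140.0.0 - 158.141.255.255) -> ge-0/0/14
  158.140.0.0/18 (158.140.0.0 - 158.140.63.255) -> ge-0/0/2
  158.140.0.0/19 (158.140.0.0 - 158.140.31.255) -> ge-0/0/13
More-specific entries that do NOT match:
  158.204.22.176/30 (158.204.22.176 - 158.204.22.179) does not contain 158.140.22.176
  154.140.22.176/28 (154.140.22.176 - 154.140.22.191) does not contain 158.140.22.176
  158.140.22.160/28 (158.140.22.160 - 158.140.22.175) does not contain 158.140.22.176
  158.140.22.32/27 (158.140.22.32 - 158.140.22.63) does not contain 158.140.22.176
  158.140.4.0/22 (158.140.4.0 - 158.140.7.255) does not contain 158.140.22.176
  158.140.28.0/22 (158.140.28.0 - 158.140.31.255) does not contain 158.140.22.176
  158.140.24.0/21 (158.140.24.0 - 158.140.31.255) does not contain 158.140.22.176
  159.140.16.0/20 (159.140.16.0 - 159.140.31.255) does not contain 158.140.22.176
Longest matching prefix is /19 -> interface ge-0/0/13.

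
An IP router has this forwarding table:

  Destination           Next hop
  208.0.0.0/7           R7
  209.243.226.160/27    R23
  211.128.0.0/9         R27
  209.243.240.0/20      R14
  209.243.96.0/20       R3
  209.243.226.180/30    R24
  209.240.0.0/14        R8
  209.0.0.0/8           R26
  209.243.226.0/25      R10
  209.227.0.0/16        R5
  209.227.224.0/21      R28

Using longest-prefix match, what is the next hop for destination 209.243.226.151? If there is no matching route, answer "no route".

R8

Routes whose prefix contains 209.243.226.151:
  208.0.0.0/7 (208.0.0.0 - 209.255.255.255) -> R7
  209.0.0.0/8 (209.0.0.0 - 209.255.255.255) -> R26
  209.240.0.0/14 (209.240.0.0 - 209.243.255.255) -> R8
More-specific entries that do NOT match:
  209.243.226.180/30 (209.243.226.180 - 209.243.226.183) does not contain 209.243.226.151
  209.243.226.160/27 (209.243.226.160 - 209.243.226.191) does not contain 209.243.226.151
  209.243.226.0/25 (209.243.226.0 - 209.243.226.127) does not contain 209.243.226.151
  209.227.224.0/21 (209.227.224.0 - 209.227.231.255) does not contain 209.243.226.151
  209.243.240.0/20 (209.243.240.0 - 209.243.255.255) does not contain 209.243.226.151
  209.243.96.0/20 (209.243.96.0 - 209.243.111.255) does not contain 209.243.226.151
  209.227.0.0/16 (209.227.0.0 - 209.227.255.255) does not contain 209.243.226.151
Longest matching prefix is /14 -> next hop R8.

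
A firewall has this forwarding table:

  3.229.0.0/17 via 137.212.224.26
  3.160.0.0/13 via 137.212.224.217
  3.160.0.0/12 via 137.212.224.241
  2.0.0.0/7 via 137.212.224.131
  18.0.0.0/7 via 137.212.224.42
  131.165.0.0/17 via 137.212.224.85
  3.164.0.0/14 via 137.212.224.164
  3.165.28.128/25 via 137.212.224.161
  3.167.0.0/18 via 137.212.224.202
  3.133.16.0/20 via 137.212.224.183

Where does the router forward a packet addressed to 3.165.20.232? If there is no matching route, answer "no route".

137.212.224.164

Routes whose prefix contains 3.165.20.232:
  2.0.0.0/7 (2.0.0.0 - 3.255.255.255) -> 137.212.224.131
  3.160.0.0/12 (3.160.0.0 - 3.175.255.255) -> 137.212.224.241
  3.160.0.0/13 (3.160.0.0 - 3.167.255.255) -> 137.212.224.217
  3.164.0.0/14 (3.164.0.0 - 3.167.255.255) -> 137.212.224.164
More-specific entries that do NOT match:
  3.165.28.128/25 (3.165.28.128 - 3.165.28.255) does not contain 3.165.20.232
  3.133.16.0/20 (3.133.16.0 - 3.133.31.255) does not contain 3.165.20.232
  3.167.0.0/18 (3.167.0.0 - 3.167.63.255) does not contain 3.165.20.232
  3.229.0.0/17 (3.229.0.0 - 3.229.127.255) does not contain 3.165.20.232
  131.165.0.0/17 (131.165.0.0 - 131.165.127.255) does not contain 3.165.20.232
Longest matching prefix is /14 -> next hop 137.212.224.164.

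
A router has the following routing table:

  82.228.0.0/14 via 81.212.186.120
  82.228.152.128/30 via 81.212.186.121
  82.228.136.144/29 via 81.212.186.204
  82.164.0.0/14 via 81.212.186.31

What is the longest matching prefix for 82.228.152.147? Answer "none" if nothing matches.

Entries matching 82.228.152.147:
  82.228.0.0/14 (82.228.0.0 - 82.231.255.255)
Most specific is 82.228.0.0/14.

82.228.0.0/14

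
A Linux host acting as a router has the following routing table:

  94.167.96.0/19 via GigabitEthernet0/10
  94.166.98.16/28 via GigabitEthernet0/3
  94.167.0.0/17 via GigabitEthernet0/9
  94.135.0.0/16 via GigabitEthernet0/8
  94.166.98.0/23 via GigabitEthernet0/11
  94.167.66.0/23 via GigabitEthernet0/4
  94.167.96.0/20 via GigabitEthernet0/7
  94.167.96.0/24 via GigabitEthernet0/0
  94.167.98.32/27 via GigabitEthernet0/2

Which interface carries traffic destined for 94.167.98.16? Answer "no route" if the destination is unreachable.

GigabitEthernet0/7

Routes whose prefix contains 94.167.98.16:
  94.167.0.0/17 (94.167.0.0 - 94.167.127.255) -> GigabitEthernet0/9
  94.167.96.0/19 (94.167.96.0 - 94.167.127.255) -> GigabitEthernet0/10
  94.167.96.0/20 (94.167.96.0 - 94.167.111.255) -> GigabitEthernet0/7
More-specific entries that do NOT match:
  94.166.98.16/28 (94.166.98.16 - 94.166.98.31) does not contain 94.167.98.16
  94.167.98.32/27 (94.167.98.32 - 94.167.98.63) does not contain 94.167.98.16
  94.167.96.0/24 (94.167.96.0 - 94.167.96.255) does not contain 94.167.98.16
  94.166.98.0/23 (94.166.98.0 - 94.166.99.255) does not contain 94.167.98.16
  94.167.66.0/23 (94.167.66.0 - 94.167.67.255) does not contain 94.167.98.16
Longest matching prefix is /20 -> interface GigabitEthernet0/7.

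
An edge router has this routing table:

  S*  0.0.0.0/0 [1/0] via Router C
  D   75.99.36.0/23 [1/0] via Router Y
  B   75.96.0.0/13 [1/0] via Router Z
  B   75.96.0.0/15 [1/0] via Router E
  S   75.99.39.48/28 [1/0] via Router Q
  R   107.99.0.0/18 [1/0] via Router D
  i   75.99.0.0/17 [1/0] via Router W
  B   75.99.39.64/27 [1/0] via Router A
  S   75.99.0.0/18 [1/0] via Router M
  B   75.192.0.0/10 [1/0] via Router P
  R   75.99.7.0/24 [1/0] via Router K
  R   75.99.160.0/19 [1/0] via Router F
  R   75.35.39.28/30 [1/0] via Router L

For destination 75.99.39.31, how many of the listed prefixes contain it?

Prefixes containing 75.99.39.31:
  0.0.0.0/0 (default, matches everything)
  75.96.0.0/13 (75.96.0.0 - 75.103.255.255)
  75.99.0.0/17 (75.99.0.0 - 75.99.127.255)
  75.99.0.0/18 (75.99.0.0 - 75.99.63.255)
Total matching entries: 4.

4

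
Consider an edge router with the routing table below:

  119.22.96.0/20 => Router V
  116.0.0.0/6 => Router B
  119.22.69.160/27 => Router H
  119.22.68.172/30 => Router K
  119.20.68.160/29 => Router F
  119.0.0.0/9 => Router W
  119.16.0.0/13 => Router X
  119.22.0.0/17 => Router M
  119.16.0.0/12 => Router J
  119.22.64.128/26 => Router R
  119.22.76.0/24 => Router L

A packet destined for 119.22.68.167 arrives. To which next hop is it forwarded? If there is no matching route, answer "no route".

Router M

Routes whose prefix contains 119.22.68.167:
  116.0.0.0/6 (116.0.0.0 - 119.255.255.255) -> Router B
  119.0.0.0/9 (119.0.0.0 - 119.127.255.255) -> Router W
  119.16.0.0/12 (119.16.0.0 - 119.31.255.255) -> Router J
  119.16.0.0/13 (119.16.0.0 - 119.23.255.255) -> Router X
  119.22.0.0/17 (119.22.0.0 - 119.22.127.255) -> Router M
More-specific entries that do NOT match:
  119.22.68.172/30 (119.22.68.172 - 119.22.68.175) does not contain 119.22.68.167
  119.20.68.160/29 (119.20.68.160 - 119.20.68.167) does not contain 119.22.68.167
  119.22.69.160/27 (119.22.69.160 - 119.22.69.191) does not contain 119.22.68.167
  119.22.64.128/26 (119.22.64.128 - 119.22.64.191) does not contain 119.22.68.167
  119.22.76.0/24 (119.22.76.0 - 119.22.76.255) does not contain 119.22.68.167
  119.22.96.0/20 (119.22.96.0 - 119.22.111.255) does not contain 119.22.68.167
Longest matching prefix is /17 -> next hop Router M.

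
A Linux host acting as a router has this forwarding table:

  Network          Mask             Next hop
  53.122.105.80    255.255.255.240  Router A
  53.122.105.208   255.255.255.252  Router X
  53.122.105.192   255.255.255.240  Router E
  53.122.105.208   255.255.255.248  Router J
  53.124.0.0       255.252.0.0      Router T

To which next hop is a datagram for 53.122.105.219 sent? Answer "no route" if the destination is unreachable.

No entry's prefix contains 53.122.105.219; there is no default route.

no route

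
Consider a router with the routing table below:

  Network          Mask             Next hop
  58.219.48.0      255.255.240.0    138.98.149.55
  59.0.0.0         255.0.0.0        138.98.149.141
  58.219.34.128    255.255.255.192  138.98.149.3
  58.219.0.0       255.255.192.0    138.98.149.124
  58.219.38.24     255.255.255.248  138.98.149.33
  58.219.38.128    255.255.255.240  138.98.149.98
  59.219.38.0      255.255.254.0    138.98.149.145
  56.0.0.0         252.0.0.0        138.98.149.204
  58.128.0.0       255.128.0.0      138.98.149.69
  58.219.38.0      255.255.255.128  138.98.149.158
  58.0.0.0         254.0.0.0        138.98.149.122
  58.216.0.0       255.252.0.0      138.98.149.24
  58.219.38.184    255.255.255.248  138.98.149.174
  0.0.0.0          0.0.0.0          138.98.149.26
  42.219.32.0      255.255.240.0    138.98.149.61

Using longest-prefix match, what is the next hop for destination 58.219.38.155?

138.98.149.124

Routes whose prefix contains 58.219.38.155:
  0.0.0.0/0 (default, matches everything) -> 138.98.149.26
  56.0.0.0/6 (56.0.0.0 - 59.255.255.255) -> 138.98.149.204
  58.0.0.0/7 (58.0.0.0 - 59.255.255.255) -> 138.98.149.122
  58.128.0.0/9 (58.128.0.0 - 58.255.255.255) -> 138.98.149.69
  58.216.0.0/14 (58.216.0.0 - 58.219.255.255) -> 138.98.149.24
  58.219.0.0/18 (58.219.0.0 - 58.219.63.255) -> 138.98.149.124
More-specific entries that do NOT match:
  58.219.38.24/29 (58.219.38.24 - 58.219.38.31) does not contain 58.219.38.155
  58.219.38.184/29 (58.219.38.184 - 58.219.38.191) does not contain 58.219.38.155
  58.219.38.128/28 (58.219.38.128 - 58.219.38.143) does not contain 58.219.38.155
  58.219.34.128/26 (58.219.34.128 - 58.219.34.191) does not contain 58.219.38.155
  58.219.38.0/25 (58.219.38.0 - 58.219.38.127) does not contain 58.219.38.155
  59.219.38.0/23 (59.219.38.0 - 59.219.39.255) does not contain 58.219.38.155
  58.219.48.0/20 (58.219.48.0 - 58.219.63.255) does not contain 58.219.38.155
  42.219.32.0/20 (42.219.32.0 - 42.219.47.255) does not contain 58.219.38.155
Longest matching prefix is /18 -> next hop 138.98.149.124.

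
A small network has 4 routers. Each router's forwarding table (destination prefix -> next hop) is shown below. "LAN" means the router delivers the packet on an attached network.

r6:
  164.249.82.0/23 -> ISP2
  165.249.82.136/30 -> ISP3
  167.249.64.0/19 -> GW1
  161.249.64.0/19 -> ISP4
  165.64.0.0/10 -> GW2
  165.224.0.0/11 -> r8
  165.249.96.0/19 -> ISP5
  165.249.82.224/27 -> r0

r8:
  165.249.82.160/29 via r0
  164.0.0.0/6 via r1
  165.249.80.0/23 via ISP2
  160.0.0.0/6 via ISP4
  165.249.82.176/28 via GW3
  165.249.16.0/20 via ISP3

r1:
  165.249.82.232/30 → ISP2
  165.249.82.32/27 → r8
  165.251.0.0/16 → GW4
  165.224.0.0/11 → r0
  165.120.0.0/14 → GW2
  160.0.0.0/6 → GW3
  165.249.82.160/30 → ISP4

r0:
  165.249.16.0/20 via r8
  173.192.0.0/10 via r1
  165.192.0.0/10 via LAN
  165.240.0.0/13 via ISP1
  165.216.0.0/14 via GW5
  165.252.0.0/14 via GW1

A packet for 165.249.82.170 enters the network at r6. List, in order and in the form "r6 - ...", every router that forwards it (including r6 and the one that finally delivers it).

r6 - r8 - r1 - r0

At r6: longest match for 165.249.82.170 is 165.224.0.0/11 -> r8
At r8: longest match for 165.249.82.170 is 164.0.0.0/6 -> r1
At r1: longest match for 165.249.82.170 is 165.224.0.0/11 -> r0
At r0: longest match for 165.249.82.170 is 165.192.0.0/10 -> LAN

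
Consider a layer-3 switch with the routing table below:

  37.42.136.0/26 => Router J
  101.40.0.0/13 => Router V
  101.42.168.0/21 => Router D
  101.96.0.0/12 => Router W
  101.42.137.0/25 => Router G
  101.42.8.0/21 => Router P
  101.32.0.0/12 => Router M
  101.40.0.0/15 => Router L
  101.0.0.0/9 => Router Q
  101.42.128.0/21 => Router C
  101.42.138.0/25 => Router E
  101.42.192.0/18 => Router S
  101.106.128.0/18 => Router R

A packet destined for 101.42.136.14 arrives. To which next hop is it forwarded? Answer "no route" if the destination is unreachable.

Router V

Routes whose prefix contains 101.42.136.14:
  101.0.0.0/9 (101.0.0.0 - 101.127.255.255) -> Router Q
  101.32.0.0/12 (101.32.0.0 - 101.47.255.255) -> Router M
  101.40.0.0/13 (101.40.0.0 - 101.47.255.255) -> Router V
More-specific entries that do NOT match:
  37.42.136.0/26 (37.42.136.0 - 37.42.136.63) does not contain 101.42.136.14
  101.42.137.0/25 (101.42.137.0 - 101.42.137.127) does not contain 101.42.136.14
  101.42.138.0/25 (101.42.138.0 - 101.42.138.127) does not contain 101.42.136.14
  101.42.168.0/21 (101.42.168.0 - 101.42.175.255) does not contain 101.42.136.14
  101.42.8.0/21 (101.42.8.0 - 101.42.15.255) does not contain 101.42.136.14
  101.42.128.0/21 (101.42.128.0 - 101.42.135.255) does not contain 101.42.136.14
  101.42.192.0/18 (101.42.192.0 - 101.42.255.255) does not contain 101.42.136.14
  101.106.128.0/18 (101.106.128.0 - 101.106.191.255) does not contain 101.42.136.14
  101.40.0.0/15 (101.40.0.0 - 101.41.255.255) does not contain 101.42.136.14
Longest matching prefix is /13 -> next hop Router V.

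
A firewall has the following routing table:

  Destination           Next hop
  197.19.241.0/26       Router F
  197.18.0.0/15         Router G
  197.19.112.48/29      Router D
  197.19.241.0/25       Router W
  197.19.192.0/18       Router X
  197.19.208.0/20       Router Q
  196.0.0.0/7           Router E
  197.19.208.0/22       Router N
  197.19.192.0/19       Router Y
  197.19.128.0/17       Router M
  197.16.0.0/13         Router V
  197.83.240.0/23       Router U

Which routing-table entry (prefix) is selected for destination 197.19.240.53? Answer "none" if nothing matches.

Entries matching 197.19.240.53:
  196.0.0.0/7 (196.0.0.0 - 197.255.255.255)
  197.16.0.0/13 (197.16.0.0 - 197.23.255.255)
  197.18.0.0/15 (197.18.0.0 - 197.19.255.255)
  197.19.128.0/17 (197.19.128.0 - 197.19.255.255)
  197.19.192.0/18 (197.19.192.0 - 197.19.255.255)
Most specific is 197.19.192.0/18.

197.19.192.0/18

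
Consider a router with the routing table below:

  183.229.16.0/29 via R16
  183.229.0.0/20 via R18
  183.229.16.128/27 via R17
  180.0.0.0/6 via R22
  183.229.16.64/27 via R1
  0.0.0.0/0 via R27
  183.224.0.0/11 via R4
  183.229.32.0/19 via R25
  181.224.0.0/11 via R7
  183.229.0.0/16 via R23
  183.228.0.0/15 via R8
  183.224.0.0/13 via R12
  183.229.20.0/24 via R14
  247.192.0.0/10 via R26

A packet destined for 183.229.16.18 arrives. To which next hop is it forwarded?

Routes whose prefix contains 183.229.16.18:
  0.0.0.0/0 (default, matches everything) -> R27
  180.0.0.0/6 (180.0.0.0 - 183.255.255.255) -> R22
  183.224.0.0/11 (183.224.0.0 - 183.255.255.255) -> R4
  183.224.0.0/13 (183.224.0.0 - 183.231.255.255) -> R12
  183.228.0.0/15 (183.228.0.0 - 183.229.255.255) -> R8
  183.229.0.0/16 (183.229.0.0 - 183.229.255.255) -> R23
More-specific entries that do NOT match:
  183.229.16.0/29 (183.229.16.0 - 183.229.16.7) does not contain 183.229.16.18
  183.229.16.128/27 (183.229.16.128 - 183.229.16.159) does not contain 183.229.16.18
  183.229.16.64/27 (183.229.16.64 - 183.229.16.95) does not contain 183.229.16.18
  183.229.20.0/24 (183.229.20.0 - 183.229.20.255) does not contain 183.229.16.18
  183.229.0.0/20 (183.229.0.0 - 183.229.15.255) does not contain 183.229.16.18
  183.229.32.0/19 (183.229.32.0 - 183.229.63.255) does not contain 183.229.16.18
Longest matching prefix is /16 -> next hop R23.

R23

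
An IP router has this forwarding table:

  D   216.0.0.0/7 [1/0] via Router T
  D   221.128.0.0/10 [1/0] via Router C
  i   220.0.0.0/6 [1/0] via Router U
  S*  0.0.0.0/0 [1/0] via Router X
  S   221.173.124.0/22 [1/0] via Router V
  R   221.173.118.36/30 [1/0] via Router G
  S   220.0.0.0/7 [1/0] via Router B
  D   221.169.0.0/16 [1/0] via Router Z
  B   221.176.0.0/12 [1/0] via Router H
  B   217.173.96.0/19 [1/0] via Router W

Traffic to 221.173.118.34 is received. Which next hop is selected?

Routes whose prefix contains 221.173.118.34:
  0.0.0.0/0 (default, matches everything) -> Router X
  220.0.0.0/6 (220.0.0.0 - 223.255.255.255) -> Router U
  220.0.0.0/7 (220.0.0.0 - 221.255.255.255) -> Router B
  221.128.0.0/10 (221.128.0.0 - 221.191.255.255) -> Router C
More-specific entries that do NOT match:
  221.173.118.36/30 (221.173.118.36 - 221.173.118.39) does not contain 221.173.118.34
  221.173.124.0/22 (221.173.124.0 - 221.173.127.255) does not contain 221.173.118.34
  217.173.96.0/19 (217.173.96.0 - 217.173.127.255) does not contain 221.173.118.34
  221.169.0.0/16 (221.169.0.0 - 221.169.255.255) does not contain 221.173.118.34
  221.176.0.0/12 (221.176.0.0 - 221.191.255.255) does not contain 221.173.118.34
Longest matching prefix is /10 -> next hop Router C.

Router C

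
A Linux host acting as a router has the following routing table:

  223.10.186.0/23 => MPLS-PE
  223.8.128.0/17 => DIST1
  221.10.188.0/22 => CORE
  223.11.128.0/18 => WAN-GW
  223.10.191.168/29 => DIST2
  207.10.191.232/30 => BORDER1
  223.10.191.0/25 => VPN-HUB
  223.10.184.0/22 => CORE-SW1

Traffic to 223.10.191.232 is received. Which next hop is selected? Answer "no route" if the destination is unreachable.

no route

No entry's prefix contains 223.10.191.232; there is no default route.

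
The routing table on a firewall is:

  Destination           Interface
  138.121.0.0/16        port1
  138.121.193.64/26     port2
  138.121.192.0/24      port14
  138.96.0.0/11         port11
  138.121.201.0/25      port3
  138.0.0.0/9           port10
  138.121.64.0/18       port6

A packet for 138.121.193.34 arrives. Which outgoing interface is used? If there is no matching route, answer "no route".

port1

Routes whose prefix contains 138.121.193.34:
  138.0.0.0/9 (138.0.0.0 - 138.127.255.255) -> port10
  138.96.0.0/11 (138.96.0.0 - 138.127.255.255) -> port11
  138.121.0.0/16 (138.121.0.0 - 138.121.255.255) -> port1
More-specific entries that do NOT match:
  138.121.193.64/26 (138.121.193.64 - 138.121.193.127) does not contain 138.121.193.34
  138.121.201.0/25 (138.121.201.0 - 138.121.201.127) does not contain 138.121.193.34
  138.121.192.0/24 (138.121.192.0 - 138.121.192.255) does not contain 138.121.193.34
  138.121.64.0/18 (138.121.64.0 - 138.121.127.255) does not contain 138.121.193.34
Longest matching prefix is /16 -> interface port1.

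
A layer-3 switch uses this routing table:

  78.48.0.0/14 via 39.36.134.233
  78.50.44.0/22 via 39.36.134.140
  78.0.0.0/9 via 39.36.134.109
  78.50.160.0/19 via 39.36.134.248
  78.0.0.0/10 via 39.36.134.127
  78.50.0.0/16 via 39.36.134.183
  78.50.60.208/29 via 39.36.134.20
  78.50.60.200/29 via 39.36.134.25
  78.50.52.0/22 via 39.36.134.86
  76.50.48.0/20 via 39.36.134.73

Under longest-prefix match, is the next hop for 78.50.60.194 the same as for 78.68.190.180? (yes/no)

78.50.60.194: longest match 78.50.0.0/16 -> 39.36.134.183
78.68.190.180: longest match 78.0.0.0/9 -> 39.36.134.109

no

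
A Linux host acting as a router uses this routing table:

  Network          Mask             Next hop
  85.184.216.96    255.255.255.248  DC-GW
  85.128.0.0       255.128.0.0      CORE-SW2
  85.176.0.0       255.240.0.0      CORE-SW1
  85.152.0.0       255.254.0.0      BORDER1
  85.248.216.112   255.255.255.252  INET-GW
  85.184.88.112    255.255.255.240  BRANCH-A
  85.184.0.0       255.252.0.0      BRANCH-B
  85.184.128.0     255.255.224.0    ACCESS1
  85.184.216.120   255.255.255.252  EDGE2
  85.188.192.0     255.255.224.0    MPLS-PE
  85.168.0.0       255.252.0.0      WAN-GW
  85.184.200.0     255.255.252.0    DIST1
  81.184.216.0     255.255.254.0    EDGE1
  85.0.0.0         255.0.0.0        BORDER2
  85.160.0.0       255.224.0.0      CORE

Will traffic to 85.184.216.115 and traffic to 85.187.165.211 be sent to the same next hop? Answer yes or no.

yes

85.184.216.115: longest match 85.184.0.0/14 -> BRANCH-B
85.187.165.211: longest match 85.184.0.0/14 -> BRANCH-B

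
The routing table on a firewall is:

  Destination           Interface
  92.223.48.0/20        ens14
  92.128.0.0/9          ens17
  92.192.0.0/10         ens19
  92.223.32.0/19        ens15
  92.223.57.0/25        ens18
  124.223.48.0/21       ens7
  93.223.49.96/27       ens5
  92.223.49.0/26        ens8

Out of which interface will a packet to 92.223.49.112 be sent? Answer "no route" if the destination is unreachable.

ens14

Routes whose prefix contains 92.223.49.112:
  92.128.0.0/9 (92.128.0.0 - 92.255.255.255) -> ens17
  92.192.0.0/10 (92.192.0.0 - 92.255.255.255) -> ens19
  92.223.32.0/19 (92.223.32.0 - 92.223.63.255) -> ens15
  92.223.48.0/20 (92.223.48.0 - 92.223.63.255) -> ens14
More-specific entries that do NOT match:
  93.223.49.96/27 (93.223.49.96 - 93.223.49.127) does not contain 92.223.49.112
  92.223.49.0/26 (92.223.49.0 - 92.223.49.63) does not contain 92.223.49.112
  92.223.57.0/25 (92.223.57.0 - 92.223.57.127) does not contain 92.223.49.112
  124.223.48.0/21 (124.223.48.0 - 124.223.55.255) does not contain 92.223.49.112
Longest matching prefix is /20 -> interface ens14.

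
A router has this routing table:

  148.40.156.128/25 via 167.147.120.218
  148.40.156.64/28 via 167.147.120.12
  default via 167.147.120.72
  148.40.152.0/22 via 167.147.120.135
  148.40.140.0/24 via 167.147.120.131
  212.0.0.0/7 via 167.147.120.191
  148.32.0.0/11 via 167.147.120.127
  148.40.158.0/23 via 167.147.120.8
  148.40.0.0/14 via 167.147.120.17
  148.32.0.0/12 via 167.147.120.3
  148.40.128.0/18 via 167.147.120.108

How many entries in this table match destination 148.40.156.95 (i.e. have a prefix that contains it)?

5

Prefixes containing 148.40.156.95:
  0.0.0.0/0 (default, matches everything)
  148.32.0.0/11 (148.32.0.0 - 148.63.255.255)
  148.32.0.0/12 (148.32.0.0 - 148.47.255.255)
  148.40.0.0/14 (148.40.0.0 - 148.43.255.255)
  148.40.128.0/18 (148.40.128.0 - 148.40.191.255)
Total matching entries: 5.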